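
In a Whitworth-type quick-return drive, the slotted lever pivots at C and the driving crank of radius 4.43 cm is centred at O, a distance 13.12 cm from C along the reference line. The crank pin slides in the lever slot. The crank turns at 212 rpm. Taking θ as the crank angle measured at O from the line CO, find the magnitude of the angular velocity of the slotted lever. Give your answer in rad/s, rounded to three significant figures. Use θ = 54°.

ω = 22.2 rad/s (from 212 rpm).
Crank pin A relative to C: A = (d + r cosθ, r sinθ); lever angle φ = atan2(r sinθ, d + r cosθ).
Differentiating tanφ: φ̇ = rω(d cosθ + r)/(d² + r² + 2dr cosθ).
d² + r² + 2dr cosθ = |CA|² = 0.0260085 m²;  d cosθ + r = +0.12142 m.
|ω_lever| = |0.0443·22.2·+0.12142| / 0.0260085 = 4.5913 rad/s.

4.59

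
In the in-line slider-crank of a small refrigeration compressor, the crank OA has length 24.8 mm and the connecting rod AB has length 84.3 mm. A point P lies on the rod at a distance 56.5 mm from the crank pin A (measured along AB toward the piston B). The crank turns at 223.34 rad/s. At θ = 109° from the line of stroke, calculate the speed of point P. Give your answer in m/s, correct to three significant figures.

4.92

ω = 223.3 rad/s.  Crank-pin speed |V_A| = rω = 5.5388 m/s, perpendicular to OA.
Rod angle: sinφ = −(r/L) sinθ ⇒ φ = -16.150°; ω_rod = −rω cosθ/√(L²−r²sin²θ) = +22.27 rad/s.
V_P = V_A + ω_rod × AP, with AP = 0.0565 m along the rod.
Components: V_Px = −rω sinθ − a·ω_rod·sinφ = -4.8871 m/s;  V_Py = rω cosθ + a·ω_rod·cosφ = -0.59467 m/s.
|V_P| = √(V_Px² + V_Py²) = 4.9231 m/s.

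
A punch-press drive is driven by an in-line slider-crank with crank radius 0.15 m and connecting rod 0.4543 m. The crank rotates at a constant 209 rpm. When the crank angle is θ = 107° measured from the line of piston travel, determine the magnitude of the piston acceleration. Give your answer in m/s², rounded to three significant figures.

ω = 2π·209/60 = 21.89 rad/s
x(θ) = r cosθ + √(L² − r² sin²θ); with ω constant, a = ω²·d²x/dθ².
d²x/dθ² = −r cosθ − r²(cos2θ)/√u − r⁴ sin²2θ/(4u^{3/2}),  u = L² − r² sin²θ = 0.185812 m².
Substituting r = 0.15 m, L = 0.4543 m, θ = 107°: d²x/dθ² = +0.086635 m.
a = ω²·d²x/dθ² = (21.89)²·(+0.086635) = +41.5 m/s²;  |a| = 41.5 m/s².

41.5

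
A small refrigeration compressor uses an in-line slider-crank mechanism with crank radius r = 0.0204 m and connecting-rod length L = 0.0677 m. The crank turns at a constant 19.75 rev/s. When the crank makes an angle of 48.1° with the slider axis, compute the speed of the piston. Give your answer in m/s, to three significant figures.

ω = 2π·19.8 = 124.1 rad/s
For an in-line slider-crank, x = r cosθ + √(L² − r² sin²θ), so v = −rω sinθ·[1 + r cosθ/√(L² − r² sin²θ)].
With r = 0.0204 m, L = 0.0677 m, θ = 48.1°: √(L² − r² sin²θ) = 0.065975 m.
v = −0.0204·124.1·0.74431·[1 + 0.0204·0.66783/0.065975] = -2.2733 m/s.
|v| = 2.2733 m/s.

2.27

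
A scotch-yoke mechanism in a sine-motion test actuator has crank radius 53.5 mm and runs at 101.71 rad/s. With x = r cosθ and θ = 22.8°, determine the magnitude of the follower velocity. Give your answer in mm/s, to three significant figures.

ω = 101.7 rad/s
x = r cosθ ⇒ ẋ = −rω sinθ.
|v| = rω|sinθ| = 0.0535·101.7·|sin 22.8°| = 2.1087 m/s = 2108.7 mm/s.

2110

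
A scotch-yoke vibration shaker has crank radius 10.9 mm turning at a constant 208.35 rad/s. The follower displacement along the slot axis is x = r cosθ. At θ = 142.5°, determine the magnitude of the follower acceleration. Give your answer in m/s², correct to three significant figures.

ω = 208.3 rad/s
x = r cosθ ⇒ ẍ = −rω² cosθ (ω constant).
|a| = rω²|cosθ| = 0.0109·(208.3)²·|cos 142.5°| = 375.39 m/s².

375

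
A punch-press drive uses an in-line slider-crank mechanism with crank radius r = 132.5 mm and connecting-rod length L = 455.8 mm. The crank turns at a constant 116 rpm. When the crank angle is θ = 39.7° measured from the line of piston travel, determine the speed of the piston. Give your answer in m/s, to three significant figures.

1.26

ω = 2π·116/60 = 12.15 rad/s
For an in-line slider-crank, x = r cosθ + √(L² − r² sin²θ), so v = −rω sinθ·[1 + r cosθ/√(L² − r² sin²θ)].
With r = 0.1325 m, L = 0.4558 m, θ = 39.7°: √(L² − r² sin²θ) = 0.44787 m.
v = −0.1325·12.15·0.63877·[1 + 0.1325·0.76940/0.44787] = -1.2621 m/s.
|v| = 1.2621 m/s.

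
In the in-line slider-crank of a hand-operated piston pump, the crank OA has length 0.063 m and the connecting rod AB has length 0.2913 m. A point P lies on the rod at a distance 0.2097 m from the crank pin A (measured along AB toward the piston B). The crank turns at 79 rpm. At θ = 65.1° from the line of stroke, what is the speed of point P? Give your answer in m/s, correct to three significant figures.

0.508

ω = 8.273 rad/s.  Crank-pin speed |V_A| = rω = 0.52119 m/s, perpendicular to OA.
Rod angle: sinφ = −(r/L) sinθ ⇒ φ = -11.313°; ω_rod = −rω cosθ/√(L²−r²sin²θ) = -0.76824 rad/s.
V_P = V_A + ω_rod × AP, with AP = 0.2097 m along the rod.
Components: V_Px = −rω sinθ − a·ω_rod·sinφ = -0.50435 m/s;  V_Py = rω cosθ + a·ω_rod·cosφ = +0.06147 m/s.
|V_P| = √(V_Px² + V_Py²) = 0.50808 m/s.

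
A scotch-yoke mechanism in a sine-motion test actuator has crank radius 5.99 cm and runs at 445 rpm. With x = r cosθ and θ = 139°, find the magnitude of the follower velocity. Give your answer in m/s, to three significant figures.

ω = 46.6 rad/s (from 445 rpm).
x = r cosθ ⇒ ẋ = −rω sinθ.
|v| = rω|sinθ| = 0.0599·46.6·|sin 139°| = 1.8313 m/s.

1.83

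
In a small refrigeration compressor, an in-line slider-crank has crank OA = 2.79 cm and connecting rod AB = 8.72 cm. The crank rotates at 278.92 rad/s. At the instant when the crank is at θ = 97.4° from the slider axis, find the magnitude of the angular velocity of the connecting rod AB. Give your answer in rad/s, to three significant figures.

ω = 278.9 rad/s
The rod makes angle φ with the slider axis where L sinφ = r sinθ; differentiating, L cosφ·φ̇ = r ω cosθ.
L cosφ = √(L² − r² sin²θ) = 0.082694 m.
|ω_rod| = r ω |cosθ| / √(L² − r² sin²θ) = 0.0279·278.9·0.12880/0.082694 = 12.12 rad/s.

12.1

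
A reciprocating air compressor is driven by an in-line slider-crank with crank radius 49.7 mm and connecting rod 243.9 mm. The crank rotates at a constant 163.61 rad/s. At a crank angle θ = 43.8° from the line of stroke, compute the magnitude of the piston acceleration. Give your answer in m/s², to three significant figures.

ω = 163.6 rad/s
x(θ) = r cosθ + √(L² − r² sin²θ); with ω constant, a = ω²·d²x/dθ².
d²x/dθ² = −r cosθ − r²(cos2θ)/√u − r⁴ sin²2θ/(4u^{3/2}),  u = L² − r² sin²θ = 0.0583039 m².
Substituting r = 0.0497 m, L = 0.2439 m, θ = 43.8°: d²x/dθ² = -0.036408 m.
a = ω²·d²x/dθ² = (163.6)²·(-0.036408) = -974.58 m/s²;  |a| = 974.58 m/s².

975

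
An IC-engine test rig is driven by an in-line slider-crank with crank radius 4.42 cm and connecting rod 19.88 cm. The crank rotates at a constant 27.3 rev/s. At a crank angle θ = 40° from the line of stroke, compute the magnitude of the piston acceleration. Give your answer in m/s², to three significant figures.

1050

ω = 2π·27.3 = 171.5 rad/s
x(θ) = r cosθ + √(L² − r² sin²θ); with ω constant, a = ω²·d²x/dθ².
d²x/dθ² = −r cosθ − r²(cos2θ)/√u − r⁴ sin²2θ/(4u^{3/2}),  u = L² − r² sin²θ = 0.0387142 m².
Substituting r = 0.0442 m, L = 0.1988 m, θ = 40°: d²x/dθ² = -0.035705 m.
a = ω²·d²x/dθ² = (171.5)²·(-0.035705) = -1050.5 m/s²;  |a| = 1050.5 m/s².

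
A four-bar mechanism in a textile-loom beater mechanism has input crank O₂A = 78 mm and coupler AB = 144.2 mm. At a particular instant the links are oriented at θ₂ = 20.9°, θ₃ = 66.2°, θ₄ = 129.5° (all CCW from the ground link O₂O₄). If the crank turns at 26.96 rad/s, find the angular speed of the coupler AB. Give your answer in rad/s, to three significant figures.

15.5

ω₂ = 26.96 rad/s
Differentiating the loop-closure r₂e^{iθ₂}+r₃e^{iθ₃}=r₁+r₄e^{iθ₄} gives r₂ω₂e^{iθ₂}+r₃ω₃e^{iθ₃}=r₄ω₄e^{iθ₄}.
Eliminating the other unknown: ω₃ = r₂ω₂ sin(θ₄−θ₂) / [r₃ sin(θ₃−θ₄)].
Numerator sine = +0.94777; denominator sine = -0.89337.
Result = 0.078·26.96·(+0.94777) / (0.1442·(-0.89337)) = -15.471 rad/s; magnitude 15.471 rad/s.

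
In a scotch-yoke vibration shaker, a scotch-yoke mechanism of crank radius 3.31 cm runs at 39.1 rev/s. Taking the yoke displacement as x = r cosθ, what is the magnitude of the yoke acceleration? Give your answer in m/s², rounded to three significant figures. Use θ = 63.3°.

ω = 245.7 rad/s (from 39.1 rev/s).
x = r cosθ ⇒ ẍ = −rω² cosθ (ω constant).
|a| = rω²|cosθ| = 0.0331·(245.7)²·|cos 63.3°| = 897.63 m/s².

898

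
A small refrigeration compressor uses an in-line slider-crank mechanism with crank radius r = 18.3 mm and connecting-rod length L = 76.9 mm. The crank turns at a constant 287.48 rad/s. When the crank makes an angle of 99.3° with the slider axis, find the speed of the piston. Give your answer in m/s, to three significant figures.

ω = 287.5 rad/s
For an in-line slider-crank, x = r cosθ + √(L² − r² sin²θ), so v = −rω sinθ·[1 + r cosθ/√(L² − r² sin²θ)].
With r = 0.0183 m, L = 0.0769 m, θ = 99.3°: √(L² − r² sin²θ) = 0.074749 m.
v = −0.0183·287.5·0.98686·[1 + 0.0183·-0.16160/0.074749] = -4.9863 m/s.
|v| = 4.9863 m/s.

4.99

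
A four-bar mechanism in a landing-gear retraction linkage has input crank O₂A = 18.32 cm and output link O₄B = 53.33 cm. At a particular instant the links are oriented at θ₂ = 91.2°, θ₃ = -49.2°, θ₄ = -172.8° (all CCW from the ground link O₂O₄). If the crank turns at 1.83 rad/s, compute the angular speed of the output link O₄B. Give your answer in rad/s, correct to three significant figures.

0.481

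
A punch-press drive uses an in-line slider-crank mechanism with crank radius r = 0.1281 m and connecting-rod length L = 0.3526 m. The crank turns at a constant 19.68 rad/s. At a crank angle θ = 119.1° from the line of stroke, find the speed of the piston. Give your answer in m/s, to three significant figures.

1.79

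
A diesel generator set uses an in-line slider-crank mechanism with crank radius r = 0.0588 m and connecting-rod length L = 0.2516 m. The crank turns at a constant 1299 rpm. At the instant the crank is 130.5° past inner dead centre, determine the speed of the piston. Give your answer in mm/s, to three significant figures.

5140

ω = 2π·1299/60 = 136 rad/s
For an in-line slider-crank, x = r cosθ + √(L² − r² sin²θ), so v = −rω sinθ·[1 + r cosθ/√(L² − r² sin²θ)].
With r = 0.0588 m, L = 0.2516 m, θ = 130.5°: √(L² − r² sin²θ) = 0.2476 m.
v = −0.0588·136·0.76041·[1 + 0.0588·-0.64945/0.2476] = -5.1441 m/s.
|v| = 5.1441 m/s = 5144.1 mm/s.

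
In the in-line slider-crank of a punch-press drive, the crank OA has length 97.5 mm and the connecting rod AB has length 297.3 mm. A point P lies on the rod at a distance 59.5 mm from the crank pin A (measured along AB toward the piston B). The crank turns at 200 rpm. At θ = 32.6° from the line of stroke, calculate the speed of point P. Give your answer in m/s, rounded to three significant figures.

1.80

ω = 20.94 rad/s.  Crank-pin speed |V_A| = rω = 2.042 m/s, perpendicular to OA.
Rod angle: sinφ = −(r/L) sinθ ⇒ φ = -10.177°; ω_rod = −rω cosθ/√(L²−r²sin²θ) = -5.879 rad/s.
V_P = V_A + ω_rod × AP, with AP = 0.0595 m along the rod.
Components: V_Px = −rω sinθ − a·ω_rod·sinφ = -1.162 m/s;  V_Py = rω cosθ + a·ω_rod·cosφ = +1.376 m/s.
|V_P| = √(V_Px² + V_Py²) = 1.801 m/s.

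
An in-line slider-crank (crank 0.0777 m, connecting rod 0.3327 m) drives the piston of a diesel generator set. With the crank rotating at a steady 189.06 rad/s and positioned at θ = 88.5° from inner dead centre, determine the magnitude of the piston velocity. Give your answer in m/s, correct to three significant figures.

14.8

ω = 189.1 rad/s
For an in-line slider-crank, x = r cosθ + √(L² − r² sin²θ), so v = −rω sinθ·[1 + r cosθ/√(L² − r² sin²θ)].
With r = 0.0777 m, L = 0.3327 m, θ = 88.5°: √(L² − r² sin²θ) = 0.32351 m.
v = −0.0777·189.1·0.99966·[1 + 0.0777·0.02618/0.32351] = -14.777 m/s.
|v| = 14.777 m/s.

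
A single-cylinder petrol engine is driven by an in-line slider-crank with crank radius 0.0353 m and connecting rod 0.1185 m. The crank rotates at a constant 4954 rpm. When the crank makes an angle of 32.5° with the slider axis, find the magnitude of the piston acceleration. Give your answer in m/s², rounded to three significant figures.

ω = 2π·4954/60 = 518.8 rad/s
x(θ) = r cosθ + √(L² − r² sin²θ); with ω constant, a = ω²·d²x/dθ².
d²x/dθ² = −r cosθ − r²(cos2θ)/√u − r⁴ sin²2θ/(4u^{3/2}),  u = L² − r² sin²θ = 0.0136825 m².
Substituting r = 0.0353 m, L = 0.1185 m, θ = 32.5°: d²x/dθ² = -0.034473 m.
a = ω²·d²x/dθ² = (518.8)²·(-0.034473) = -9277.9 m/s²;  |a| = 9277.9 m/s².

9280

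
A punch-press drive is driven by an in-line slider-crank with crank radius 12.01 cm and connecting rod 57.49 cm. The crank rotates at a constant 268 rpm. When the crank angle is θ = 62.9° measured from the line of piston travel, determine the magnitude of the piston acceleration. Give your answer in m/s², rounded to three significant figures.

31.5

ω = 2π·268/60 = 28.06 rad/s
x(θ) = r cosθ + √(L² − r² sin²θ); with ω constant, a = ω²·d²x/dθ².
d²x/dθ² = −r cosθ − r²(cos2θ)/√u − r⁴ sin²2θ/(4u^{3/2}),  u = L² − r² sin²θ = 0.319079 m².
Substituting r = 0.1201 m, L = 0.5749 m, θ = 62.9°: d²x/dθ² = -0.039964 m.
a = ω²·d²x/dθ² = (28.06)²·(-0.039964) = -31.477 m/s²;  |a| = 31.477 m/s².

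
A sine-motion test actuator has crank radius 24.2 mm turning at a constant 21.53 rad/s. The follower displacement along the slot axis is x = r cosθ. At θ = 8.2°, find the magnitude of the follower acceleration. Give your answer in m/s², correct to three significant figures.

ω = 21.53 rad/s
x = r cosθ ⇒ ẍ = −rω² cosθ (ω constant).
|a| = rω²|cosθ| = 0.0242·(21.53)²·|cos 8.2°| = 11.103 m/s².

11.1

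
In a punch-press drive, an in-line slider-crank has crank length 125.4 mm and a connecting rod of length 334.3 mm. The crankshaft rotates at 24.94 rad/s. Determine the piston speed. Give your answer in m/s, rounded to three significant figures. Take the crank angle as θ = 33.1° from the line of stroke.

ω = 24.94 rad/s
For an in-line slider-crank, x = r cosθ + √(L² − r² sin²θ), so v = −rω sinθ·[1 + r cosθ/√(L² − r² sin²θ)].
With r = 0.1254 m, L = 0.3343 m, θ = 33.1°: √(L² − r² sin²θ) = 0.32721 m.
v = −0.1254·24.94·0.54610·[1 + 0.1254·0.83772/0.32721] = -2.2562 m/s.
|v| = 2.2562 m/s.

2.26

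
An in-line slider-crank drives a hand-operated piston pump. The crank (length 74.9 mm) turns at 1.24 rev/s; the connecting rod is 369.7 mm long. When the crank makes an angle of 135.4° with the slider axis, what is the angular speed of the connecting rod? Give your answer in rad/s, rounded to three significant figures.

1.14

ω = 7.791 rad/s (converted from 1.24 rev/s).
The rod makes angle φ with the slider axis where L sinφ = r sinθ; differentiating, L cosφ·φ̇ = r ω cosθ.
L cosφ = √(L² − r² sin²θ) = 0.36594 m.
|ω_rod| = r ω |cosθ| / √(L² − r² sin²θ) = 0.0749·7.791·0.71203/0.36594 = 1.1355 rad/s.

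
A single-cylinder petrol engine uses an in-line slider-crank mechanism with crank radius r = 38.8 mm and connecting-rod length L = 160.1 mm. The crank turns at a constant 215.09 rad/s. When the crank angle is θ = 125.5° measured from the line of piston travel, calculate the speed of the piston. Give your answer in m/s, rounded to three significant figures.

ω = 215.1 rad/s
For an in-line slider-crank, x = r cosθ + √(L² − r² sin²θ), so v = −rω sinθ·[1 + r cosθ/√(L² − r² sin²θ)].
With r = 0.0388 m, L = 0.1601 m, θ = 125.5°: √(L² − r² sin²θ) = 0.15695 m.
v = −0.0388·215.1·0.81412·[1 + 0.0388·-0.58070/0.15695] = -5.8189 m/s.
|v| = 5.8189 m/s.

5.82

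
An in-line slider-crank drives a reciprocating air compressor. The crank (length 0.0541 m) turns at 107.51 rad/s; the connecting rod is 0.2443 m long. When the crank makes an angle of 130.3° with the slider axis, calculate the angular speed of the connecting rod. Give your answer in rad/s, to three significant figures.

15.6

ω = 107.5 rad/s
The rod makes angle φ with the slider axis where L sinφ = r sinθ; differentiating, L cosφ·φ̇ = r ω cosθ.
L cosφ = √(L² − r² sin²θ) = 0.24079 m.
|ω_rod| = r ω |cosθ| / √(L² − r² sin²θ) = 0.0541·107.5·0.64679/0.24079 = 15.623 rad/s.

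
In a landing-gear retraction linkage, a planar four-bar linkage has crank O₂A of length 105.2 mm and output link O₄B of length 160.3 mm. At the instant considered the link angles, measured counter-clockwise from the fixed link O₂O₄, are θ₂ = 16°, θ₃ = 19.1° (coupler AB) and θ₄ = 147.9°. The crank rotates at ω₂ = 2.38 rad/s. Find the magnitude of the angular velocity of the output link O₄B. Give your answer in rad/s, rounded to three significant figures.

ω₂ = 2.38 rad/s
Differentiating the loop-closure r₂e^{iθ₂}+r₃e^{iθ₃}=r₁+r₄e^{iθ₄} gives r₂ω₂e^{iθ₂}+r₃ω₃e^{iθ₃}=r₄ω₄e^{iθ₄}.
Eliminating the other unknown: ω₄ = r₂ω₂ sin(θ₂−θ₃) / [r₄ sin(θ₄−θ₃)].
Numerator sine = -0.05408; denominator sine = +0.77934.
Result = 0.1052·2.38·(-0.05408) / (0.1603·(+0.77934)) = -0.10838 rad/s; magnitude 0.10838 rad/s.

0.108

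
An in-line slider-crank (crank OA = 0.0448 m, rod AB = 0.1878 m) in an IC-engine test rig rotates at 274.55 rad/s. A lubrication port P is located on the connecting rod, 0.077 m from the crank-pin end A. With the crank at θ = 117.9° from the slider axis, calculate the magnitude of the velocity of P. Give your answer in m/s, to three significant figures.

ω = 274.6 rad/s.  Crank-pin speed |V_A| = rω = 12.3 m/s, perpendicular to OA.
Rod angle: sinφ = −(r/L) sinθ ⇒ φ = -12.171°; ω_rod = −rω cosθ/√(L²−r²sin²θ) = +31.351 rad/s.
V_P = V_A + ω_rod × AP, with AP = 0.077 m along the rod.
Components: V_Px = −rω sinθ − a·ω_rod·sinφ = -10.361 m/s;  V_Py = rω cosθ + a·ω_rod·cosφ = -3.3957 m/s.
|V_P| = √(V_Px² + V_Py²) = 10.903 m/s.

10.9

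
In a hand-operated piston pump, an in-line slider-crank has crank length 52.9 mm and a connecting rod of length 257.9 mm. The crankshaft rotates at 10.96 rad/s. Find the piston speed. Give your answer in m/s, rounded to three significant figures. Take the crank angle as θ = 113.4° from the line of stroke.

ω = 10.96 rad/s
For an in-line slider-crank, x = r cosθ + √(L² − r² sin²θ), so v = −rω sinθ·[1 + r cosθ/√(L² − r² sin²θ)].
With r = 0.0529 m, L = 0.2579 m, θ = 113.4°: √(L² − r² sin²θ) = 0.25329 m.
v = −0.0529·10.96·0.91775·[1 + 0.0529·-0.39715/0.25329] = -0.48796 m/s.
|v| = 0.48796 m/s.

0.488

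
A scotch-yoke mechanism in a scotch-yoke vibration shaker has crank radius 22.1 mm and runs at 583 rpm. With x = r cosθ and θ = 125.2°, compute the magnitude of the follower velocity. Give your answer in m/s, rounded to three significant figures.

ω = 61.05 rad/s (from 583 rpm).
x = r cosθ ⇒ ẋ = −rω sinθ.
|v| = rω|sinθ| = 0.0221·61.05·|sin 125.2°| = 1.1025 m/s.

1.10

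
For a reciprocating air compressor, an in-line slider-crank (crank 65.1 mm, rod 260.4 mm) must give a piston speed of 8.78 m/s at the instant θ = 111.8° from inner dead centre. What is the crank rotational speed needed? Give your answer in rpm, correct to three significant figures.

1530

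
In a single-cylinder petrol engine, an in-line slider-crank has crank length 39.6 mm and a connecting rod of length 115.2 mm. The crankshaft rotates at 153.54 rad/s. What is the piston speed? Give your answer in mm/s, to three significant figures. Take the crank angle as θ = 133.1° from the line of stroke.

ω = 153.5 rad/s
For an in-line slider-crank, x = r cosθ + √(L² − r² sin²θ), so v = −rω sinθ·[1 + r cosθ/√(L² − r² sin²θ)].
With r = 0.0396 m, L = 0.1152 m, θ = 133.1°: √(L² − r² sin²θ) = 0.11151 m.
v = −0.0396·153.5·0.73016·[1 + 0.0396·-0.68327/0.11151] = -3.3623 m/s.
|v| = 3.3623 m/s = 3362.3 mm/s.

3360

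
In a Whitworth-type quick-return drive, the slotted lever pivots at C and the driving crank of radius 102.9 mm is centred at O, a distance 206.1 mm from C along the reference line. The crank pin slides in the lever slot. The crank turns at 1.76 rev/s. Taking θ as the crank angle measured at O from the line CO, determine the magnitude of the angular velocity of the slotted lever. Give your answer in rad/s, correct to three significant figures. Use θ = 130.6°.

ω = 11.06 rad/s (from 1.76 rev/s).
Crank pin A relative to C: A = (d + r cosθ, r sinθ); lever angle φ = atan2(r sinθ, d + r cosθ).
Differentiating tanφ: φ̇ = rω(d cosθ + r)/(d² + r² + 2dr cosθ).
d² + r² + 2dr cosθ = |CA|² = 0.0254628 m²;  d cosθ + r = -0.031225 m.
|ω_lever| = |0.1029·11.06·-0.031225| / 0.0254628 = 1.3954 rad/s.

1.40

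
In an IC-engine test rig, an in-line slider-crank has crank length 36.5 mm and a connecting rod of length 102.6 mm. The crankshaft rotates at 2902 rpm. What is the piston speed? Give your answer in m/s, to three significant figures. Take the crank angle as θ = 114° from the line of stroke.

8.58

ω = 2π·2902/60 = 303.9 rad/s
For an in-line slider-crank, x = r cosθ + √(L² − r² sin²θ), so v = −rω sinθ·[1 + r cosθ/√(L² − r² sin²θ)].
With r = 0.0365 m, L = 0.1026 m, θ = 114°: √(L² − r² sin²θ) = 0.09703 m.
v = −0.0365·303.9·0.91355·[1 + 0.0365·-0.40674/0.09703] = -8.5828 m/s.
|v| = 8.5828 m/s.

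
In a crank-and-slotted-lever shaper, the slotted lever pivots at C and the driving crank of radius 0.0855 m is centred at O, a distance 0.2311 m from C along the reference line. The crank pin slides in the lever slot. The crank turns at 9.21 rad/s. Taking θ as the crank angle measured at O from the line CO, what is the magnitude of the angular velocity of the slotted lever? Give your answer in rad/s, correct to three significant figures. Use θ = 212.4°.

3.16

ω = 9.21 rad/s
Crank pin A relative to C: A = (d + r cosθ, r sinθ); lever angle φ = atan2(r sinθ, d + r cosθ).
Differentiating tanφ: φ̇ = rω(d cosθ + r)/(d² + r² + 2dr cosθ).
d² + r² + 2dr cosθ = |CA|² = 0.0273512 m²;  d cosθ + r = -0.10962 m.
|ω_lever| = |0.0855·9.21·-0.10962| / 0.0273512 = 3.1561 rad/s.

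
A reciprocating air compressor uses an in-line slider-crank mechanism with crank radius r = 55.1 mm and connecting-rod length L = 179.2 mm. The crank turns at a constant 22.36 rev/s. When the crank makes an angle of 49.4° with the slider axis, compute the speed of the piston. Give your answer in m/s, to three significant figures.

7.09

ω = 2π·22.4 = 140.5 rad/s
For an in-line slider-crank, x = r cosθ + √(L² − r² sin²θ), so v = −rω sinθ·[1 + r cosθ/√(L² − r² sin²θ)].
With r = 0.0551 m, L = 0.1792 m, θ = 49.4°: √(L² − r² sin²θ) = 0.17425 m.
v = −0.0551·140.5·0.75927·[1 + 0.0551·0.65077/0.17425] = -7.0871 m/s.
|v| = 7.0871 m/s.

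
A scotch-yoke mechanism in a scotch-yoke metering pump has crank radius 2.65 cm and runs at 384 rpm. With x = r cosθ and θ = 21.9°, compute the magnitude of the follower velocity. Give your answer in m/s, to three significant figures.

0.397

ω = 40.21 rad/s (from 384 rpm).
x = r cosθ ⇒ ẋ = −rω sinθ.
|v| = rω|sinθ| = 0.0265·40.21·|sin 21.9°| = 0.39747 m/s.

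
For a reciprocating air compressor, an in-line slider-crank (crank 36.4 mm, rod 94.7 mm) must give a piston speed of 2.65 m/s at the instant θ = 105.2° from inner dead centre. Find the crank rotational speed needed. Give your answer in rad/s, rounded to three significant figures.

84.6

For an in-line slider-crank, |v_piston| = rω|sinθ|·[1 + r cosθ/√(L² − r² sin²θ)].
With r = 0.0364 m, L = 0.0947 m, θ = 105.2°: the bracketed kinematic factor |dx/dθ| = 0.031315 m.
ω = v/|dx/dθ| = 2.65/0.031315 = 84.625 rad/s.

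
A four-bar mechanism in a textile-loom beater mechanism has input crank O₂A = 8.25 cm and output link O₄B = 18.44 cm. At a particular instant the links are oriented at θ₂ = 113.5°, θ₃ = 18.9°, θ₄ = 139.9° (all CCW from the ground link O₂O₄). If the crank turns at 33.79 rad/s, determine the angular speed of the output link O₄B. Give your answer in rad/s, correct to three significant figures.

ω₂ = 33.79 rad/s
Differentiating the loop-closure r₂e^{iθ₂}+r₃e^{iθ₃}=r₁+r₄e^{iθ₄} gives r₂ω₂e^{iθ₂}+r₃ω₃e^{iθ₃}=r₄ω₄e^{iθ₄}.
Eliminating the other unknown: ω₄ = r₂ω₂ sin(θ₂−θ₃) / [r₄ sin(θ₄−θ₃)].
Numerator sine = +0.99678; denominator sine = +0.85717.
Result = 0.0825·33.79·(+0.99678) / (0.1844·(+0.85717)) = +17.58 rad/s; magnitude 17.58 rad/s.

17.6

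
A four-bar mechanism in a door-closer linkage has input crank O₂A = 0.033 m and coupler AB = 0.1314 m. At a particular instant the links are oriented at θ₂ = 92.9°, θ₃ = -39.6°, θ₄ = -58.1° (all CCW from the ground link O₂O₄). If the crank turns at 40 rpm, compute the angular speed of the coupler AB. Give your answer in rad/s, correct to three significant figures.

1.61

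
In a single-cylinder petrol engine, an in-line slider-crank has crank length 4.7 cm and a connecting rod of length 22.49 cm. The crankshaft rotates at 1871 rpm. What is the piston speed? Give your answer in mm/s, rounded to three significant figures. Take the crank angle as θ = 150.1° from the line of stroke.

3750

ω = 2π·1871/60 = 195.9 rad/s
For an in-line slider-crank, x = r cosθ + √(L² − r² sin²θ), so v = −rω sinθ·[1 + r cosθ/√(L² − r² sin²θ)].
With r = 0.047 m, L = 0.2249 m, θ = 150.1°: √(L² − r² sin²θ) = 0.22368 m.
v = −0.047·195.9·0.49849·[1 + 0.047·-0.86690/0.22368] = -3.7543 m/s.
|v| = 3.7543 m/s = 3754.3 mm/s.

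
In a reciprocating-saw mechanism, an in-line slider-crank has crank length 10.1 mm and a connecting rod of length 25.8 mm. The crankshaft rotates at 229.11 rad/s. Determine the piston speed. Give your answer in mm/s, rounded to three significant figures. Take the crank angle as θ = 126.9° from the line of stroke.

ω = 229.1 rad/s
For an in-line slider-crank, x = r cosθ + √(L² − r² sin²θ), so v = −rω sinθ·[1 + r cosθ/√(L² − r² sin²θ)].
With r = 0.0101 m, L = 0.0258 m, θ = 126.9°: √(L² − r² sin²θ) = 0.024503 m.
v = −0.0101·229.1·0.79968·[1 + 0.0101·-0.60042/0.024503] = -1.3925 m/s.
|v| = 1.3925 m/s = 1392.5 mm/s.

1390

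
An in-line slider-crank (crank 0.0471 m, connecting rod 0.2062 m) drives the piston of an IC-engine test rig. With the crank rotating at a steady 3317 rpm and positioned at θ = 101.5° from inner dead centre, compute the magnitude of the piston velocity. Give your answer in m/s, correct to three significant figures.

15.3

ω = 2π·3317/60 = 347.4 rad/s
For an in-line slider-crank, x = r cosθ + √(L² − r² sin²θ), so v = −rω sinθ·[1 + r cosθ/√(L² − r² sin²θ)].
With r = 0.0471 m, L = 0.2062 m, θ = 101.5°: √(L² − r² sin²θ) = 0.20097 m.
v = −0.0471·347.4·0.97992·[1 + 0.0471·-0.19937/0.20097] = -15.283 m/s.
|v| = 15.283 m/s.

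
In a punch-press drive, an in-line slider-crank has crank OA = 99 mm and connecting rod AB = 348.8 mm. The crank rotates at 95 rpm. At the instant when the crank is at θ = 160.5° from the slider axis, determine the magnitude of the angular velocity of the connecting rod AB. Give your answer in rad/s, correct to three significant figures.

ω = 9.948 rad/s (converted from 95 rpm).
The rod makes angle φ with the slider axis where L sinφ = r sinθ; differentiating, L cosφ·φ̇ = r ω cosθ.
L cosφ = √(L² − r² sin²θ) = 0.34723 m.
|ω_rod| = r ω |cosθ| / √(L² − r² sin²θ) = 0.099·9.948·0.94264/0.34723 = 2.6737 rad/s.

2.67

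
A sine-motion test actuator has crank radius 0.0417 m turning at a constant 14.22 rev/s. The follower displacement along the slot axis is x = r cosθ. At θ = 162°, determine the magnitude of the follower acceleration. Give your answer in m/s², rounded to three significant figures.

317

ω = 89.35 rad/s (from 14.22 rev/s).
x = r cosθ ⇒ ẍ = −rω² cosθ (ω constant).
|a| = rω²|cosθ| = 0.0417·(89.35)²·|cos 162°| = 316.59 m/s².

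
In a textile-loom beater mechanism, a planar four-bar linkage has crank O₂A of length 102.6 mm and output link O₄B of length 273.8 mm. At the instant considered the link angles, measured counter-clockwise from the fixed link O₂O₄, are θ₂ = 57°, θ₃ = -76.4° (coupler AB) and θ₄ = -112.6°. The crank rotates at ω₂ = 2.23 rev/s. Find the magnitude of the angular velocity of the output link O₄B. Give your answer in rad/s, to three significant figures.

6.46

ω₂ = 14.01 rad/s (from 2.23 rev/s).
Differentiating the loop-closure r₂e^{iθ₂}+r₃e^{iθ₃}=r₁+r₄e^{iθ₄} gives r₂ω₂e^{iθ₂}+r₃ω₃e^{iθ₃}=r₄ω₄e^{iθ₄}.
Eliminating the other unknown: ω₄ = r₂ω₂ sin(θ₂−θ₃) / [r₄ sin(θ₄−θ₃)].
Numerator sine = +0.72657; denominator sine = -0.59061.
Result = 0.1026·14.01·(+0.72657) / (0.2738·(-0.59061)) = -6.4592 rad/s; magnitude 6.4592 rad/s.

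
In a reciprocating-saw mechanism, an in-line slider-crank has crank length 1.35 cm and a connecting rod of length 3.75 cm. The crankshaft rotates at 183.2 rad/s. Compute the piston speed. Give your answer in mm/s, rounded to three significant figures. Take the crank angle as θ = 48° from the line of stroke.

2300

ω = 183.2 rad/s
For an in-line slider-crank, x = r cosθ + √(L² − r² sin²θ), so v = −rω sinθ·[1 + r cosθ/√(L² − r² sin²θ)].
With r = 0.0135 m, L = 0.0375 m, θ = 48°: √(L² − r² sin²θ) = 0.036133 m.
v = −0.0135·183.2·0.74314·[1 + 0.0135·0.66913/0.036133] = -2.2974 m/s.
|v| = 2.2974 m/s = 2297.4 mm/s.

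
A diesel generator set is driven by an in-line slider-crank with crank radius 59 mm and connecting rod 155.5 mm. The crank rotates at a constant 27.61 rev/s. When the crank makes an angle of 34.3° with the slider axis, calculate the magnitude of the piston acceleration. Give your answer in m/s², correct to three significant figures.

1740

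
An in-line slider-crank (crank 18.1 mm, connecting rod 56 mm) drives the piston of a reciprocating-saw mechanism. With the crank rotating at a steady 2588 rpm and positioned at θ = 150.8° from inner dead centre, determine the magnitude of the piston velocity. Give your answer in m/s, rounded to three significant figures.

ω = 2π·2588/60 = 271 rad/s
For an in-line slider-crank, x = r cosθ + √(L² − r² sin²θ), so v = −rω sinθ·[1 + r cosθ/√(L² − r² sin²θ)].
With r = 0.0181 m, L = 0.056 m, θ = 150.8°: √(L² − r² sin²θ) = 0.055299 m.
v = −0.0181·271·0.48786·[1 + 0.0181·-0.87292/0.055299] = -1.7094 m/s.
|v| = 1.7094 m/s.

1.71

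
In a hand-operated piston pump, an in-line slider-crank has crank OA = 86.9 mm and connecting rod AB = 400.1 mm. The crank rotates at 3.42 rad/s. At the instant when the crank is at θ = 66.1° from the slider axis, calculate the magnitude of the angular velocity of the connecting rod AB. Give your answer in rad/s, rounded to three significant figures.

ω = 3.42 rad/s
The rod makes angle φ with the slider axis where L sinφ = r sinθ; differentiating, L cosφ·φ̇ = r ω cosθ.
L cosφ = √(L² − r² sin²θ) = 0.39213 m.
|ω_rod| = r ω |cosθ| / √(L² − r² sin²θ) = 0.0869·3.42·0.40514/0.39213 = 0.30706 rad/s.

0.307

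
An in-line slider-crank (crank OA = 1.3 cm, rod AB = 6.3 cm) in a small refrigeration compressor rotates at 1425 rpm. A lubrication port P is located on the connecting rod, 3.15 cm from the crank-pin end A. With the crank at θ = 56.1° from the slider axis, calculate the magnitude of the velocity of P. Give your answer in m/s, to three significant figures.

1.79

ω = 149.2 rad/s.  Crank-pin speed |V_A| = rω = 1.9399 m/s, perpendicular to OA.
Rod angle: sinφ = −(r/L) sinθ ⇒ φ = -9.862°; ω_rod = −rω cosθ/√(L²−r²sin²θ) = -17.432 rad/s.
V_P = V_A + ω_rod × AP, with AP = 0.0315 m along the rod.
Components: V_Px = −rω sinθ − a·ω_rod·sinφ = -1.7042 m/s;  V_Py = rω cosθ + a·ω_rod·cosφ = +0.54099 m/s.
|V_P| = √(V_Px² + V_Py²) = 1.788 m/s.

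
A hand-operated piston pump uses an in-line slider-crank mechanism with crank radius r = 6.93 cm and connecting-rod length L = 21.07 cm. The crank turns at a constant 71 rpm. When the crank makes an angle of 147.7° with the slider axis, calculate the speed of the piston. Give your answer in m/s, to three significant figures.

ω = 2π·71/60 = 7.435 rad/s
For an in-line slider-crank, x = r cosθ + √(L² − r² sin²θ), so v = −rω sinθ·[1 + r cosθ/√(L² − r² sin²θ)].
With r = 0.0693 m, L = 0.2107 m, θ = 147.7°: √(L² − r² sin²θ) = 0.20742 m.
v = −0.0693·7.435·0.53435·[1 + 0.0693·-0.84526/0.20742] = -0.19757 m/s.
|v| = 0.19757 m/s.

0.198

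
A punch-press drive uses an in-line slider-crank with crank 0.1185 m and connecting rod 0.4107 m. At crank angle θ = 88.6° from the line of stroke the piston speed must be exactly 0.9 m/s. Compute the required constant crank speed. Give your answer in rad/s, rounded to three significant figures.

7.54

For an in-line slider-crank, |v_piston| = rω|sinθ|·[1 + r cosθ/√(L² − r² sin²θ)].
With r = 0.1185 m, L = 0.4107 m, θ = 88.6°: the bracketed kinematic factor |dx/dθ| = 0.11934 m.
ω = v/|dx/dθ| = 0.9/0.11934 = 7.5417 rad/s.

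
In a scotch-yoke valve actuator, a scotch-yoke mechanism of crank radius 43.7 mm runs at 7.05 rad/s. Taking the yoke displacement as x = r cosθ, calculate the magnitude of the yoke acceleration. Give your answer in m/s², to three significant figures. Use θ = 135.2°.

ω = 7.05 rad/s
x = r cosθ ⇒ ẍ = −rω² cosθ (ω constant).
|a| = rω²|cosθ| = 0.0437·(7.05)²·|cos 135.2°| = 1.5412 m/s².

1.54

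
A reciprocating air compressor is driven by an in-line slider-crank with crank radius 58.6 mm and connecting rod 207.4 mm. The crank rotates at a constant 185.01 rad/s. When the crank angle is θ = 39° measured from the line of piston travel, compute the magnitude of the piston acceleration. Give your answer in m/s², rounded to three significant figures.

ω = 185 rad/s
x(θ) = r cosθ + √(L² − r² sin²θ); with ω constant, a = ω²·d²x/dθ².
d²x/dθ² = −r cosθ − r²(cos2θ)/√u − r⁴ sin²2θ/(4u^{3/2}),  u = L² − r² sin²θ = 0.0416548 m².
Substituting r = 0.0586 m, L = 0.2074 m, θ = 39°: d²x/dθ² = -0.049371 m.
a = ω²·d²x/dθ² = (185)²·(-0.049371) = -1689.9 m/s²;  |a| = 1689.9 m/s².

1690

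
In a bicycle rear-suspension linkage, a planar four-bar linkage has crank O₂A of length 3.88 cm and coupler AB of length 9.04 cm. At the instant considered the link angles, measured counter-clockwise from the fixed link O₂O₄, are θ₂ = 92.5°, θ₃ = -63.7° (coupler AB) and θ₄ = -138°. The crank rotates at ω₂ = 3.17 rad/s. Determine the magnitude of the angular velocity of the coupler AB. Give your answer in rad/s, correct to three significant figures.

1.09

ω₂ = 3.17 rad/s
Differentiating the loop-closure r₂e^{iθ₂}+r₃e^{iθ₃}=r₁+r₄e^{iθ₄} gives r₂ω₂e^{iθ₂}+r₃ω₃e^{iθ₃}=r₄ω₄e^{iθ₄}.
Eliminating the other unknown: ω₃ = r₂ω₂ sin(θ₄−θ₂) / [r₃ sin(θ₃−θ₄)].
Numerator sine = +0.77162; denominator sine = +0.96269.
Result = 0.0388·3.17·(+0.77162) / (0.0904·(+0.96269)) = +1.0905 rad/s; magnitude 1.0905 rad/s.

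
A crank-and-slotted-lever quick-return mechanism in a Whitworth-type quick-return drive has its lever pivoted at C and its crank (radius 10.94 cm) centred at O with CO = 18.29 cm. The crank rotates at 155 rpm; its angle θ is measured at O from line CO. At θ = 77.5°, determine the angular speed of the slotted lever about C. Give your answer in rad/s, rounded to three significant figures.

ω = 16.23 rad/s (from 155 rpm).
Crank pin A relative to C: A = (d + r cosθ, r sinθ); lever angle φ = atan2(r sinθ, d + r cosθ).
Differentiating tanφ: φ̇ = rω(d cosθ + r)/(d² + r² + 2dr cosθ).
d² + r² + 2dr cosθ = |CA|² = 0.0540824 m²;  d cosθ + r = +0.14899 m.
|ω_lever| = |0.1094·16.23·+0.14899| / 0.0540824 = 4.8918 rad/s.

4.89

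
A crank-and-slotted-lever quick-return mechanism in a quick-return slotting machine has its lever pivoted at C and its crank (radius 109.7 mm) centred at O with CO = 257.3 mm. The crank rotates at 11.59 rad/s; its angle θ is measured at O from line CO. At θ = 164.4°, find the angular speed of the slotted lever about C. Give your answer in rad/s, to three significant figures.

7.36

ω = 11.59 rad/s
Crank pin A relative to C: A = (d + r cosθ, r sinθ); lever angle φ = atan2(r sinθ, d + r cosθ).
Differentiating tanφ: φ̇ = rω(d cosθ + r)/(d² + r² + 2dr cosθ).
d² + r² + 2dr cosθ = |CA|² = 0.0238653 m²;  d cosθ + r = -0.13812 m.
|ω_lever| = |0.1097·11.59·-0.13812| / 0.0238653 = 7.3584 rad/s.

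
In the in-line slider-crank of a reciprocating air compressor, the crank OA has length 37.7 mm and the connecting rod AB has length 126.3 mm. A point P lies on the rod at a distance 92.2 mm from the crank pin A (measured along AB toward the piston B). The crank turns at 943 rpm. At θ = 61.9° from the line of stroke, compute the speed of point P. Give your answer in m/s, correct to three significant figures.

ω = 98.75 rad/s.  Crank-pin speed |V_A| = rω = 3.7229 m/s, perpendicular to OA.
Rod angle: sinφ = −(r/L) sinθ ⇒ φ = -15.267°; ω_rod = −rω cosθ/√(L²−r²sin²θ) = -14.392 rad/s.
V_P = V_A + ω_rod × AP, with AP = 0.0922 m along the rod.
Components: V_Px = −rω sinθ − a·ω_rod·sinφ = -3.6335 m/s;  V_Py = rω cosθ + a·ω_rod·cosφ = +0.47344 m/s.
|V_P| = √(V_Px² + V_Py²) = 3.6642 m/s.

3.66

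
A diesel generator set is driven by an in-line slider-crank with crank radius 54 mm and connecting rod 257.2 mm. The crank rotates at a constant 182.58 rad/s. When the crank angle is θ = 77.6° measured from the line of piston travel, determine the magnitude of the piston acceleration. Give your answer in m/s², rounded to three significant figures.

36.8

ω = 182.6 rad/s
x(θ) = r cosθ + √(L² − r² sin²θ); with ω constant, a = ω²·d²x/dθ².
d²x/dθ² = −r cosθ − r²(cos2θ)/√u − r⁴ sin²2θ/(4u^{3/2}),  u = L² − r² sin²θ = 0.0633703 m².
Substituting r = 0.054 m, L = 0.2572 m, θ = 77.6°: d²x/dθ² = -0.0011038 m.
a = ω²·d²x/dθ² = (182.6)²·(-0.0011038) = -36.796 m/s²;  |a| = 36.796 m/s².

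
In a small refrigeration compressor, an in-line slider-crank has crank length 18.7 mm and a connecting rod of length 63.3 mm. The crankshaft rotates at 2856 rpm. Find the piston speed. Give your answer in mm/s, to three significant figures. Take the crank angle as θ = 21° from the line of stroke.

ω = 2π·2856/60 = 299.1 rad/s
For an in-line slider-crank, x = r cosθ + √(L² − r² sin²θ), so v = −rω sinθ·[1 + r cosθ/√(L² − r² sin²θ)].
With r = 0.0187 m, L = 0.0633 m, θ = 21°: √(L² − r² sin²θ) = 0.062944 m.
v = −0.0187·299.1·0.35837·[1 + 0.0187·0.93358/0.062944] = -2.5602 m/s.
|v| = 2.5602 m/s = 2560.2 mm/s.

2560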